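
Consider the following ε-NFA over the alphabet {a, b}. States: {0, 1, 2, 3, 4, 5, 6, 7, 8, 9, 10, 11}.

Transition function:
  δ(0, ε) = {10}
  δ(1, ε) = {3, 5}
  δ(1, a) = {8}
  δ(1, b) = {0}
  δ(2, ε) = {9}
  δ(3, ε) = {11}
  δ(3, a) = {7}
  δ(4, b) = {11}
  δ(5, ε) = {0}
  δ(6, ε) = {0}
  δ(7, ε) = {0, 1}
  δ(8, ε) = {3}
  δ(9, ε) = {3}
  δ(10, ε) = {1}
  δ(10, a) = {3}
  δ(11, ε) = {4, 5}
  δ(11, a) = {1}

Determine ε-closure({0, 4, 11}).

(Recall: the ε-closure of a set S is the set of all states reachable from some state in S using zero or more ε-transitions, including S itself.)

{0, 1, 3, 4, 5, 10, 11}

Start with {0, 4, 11}.
From 0 via ε: add 10.
From 11 via ε: add 5.
From 10 via ε: add 1.
From 1 via ε: add 3.
No new states can be added; the closed set is {0, 1, 3, 4, 5, 10, 11}.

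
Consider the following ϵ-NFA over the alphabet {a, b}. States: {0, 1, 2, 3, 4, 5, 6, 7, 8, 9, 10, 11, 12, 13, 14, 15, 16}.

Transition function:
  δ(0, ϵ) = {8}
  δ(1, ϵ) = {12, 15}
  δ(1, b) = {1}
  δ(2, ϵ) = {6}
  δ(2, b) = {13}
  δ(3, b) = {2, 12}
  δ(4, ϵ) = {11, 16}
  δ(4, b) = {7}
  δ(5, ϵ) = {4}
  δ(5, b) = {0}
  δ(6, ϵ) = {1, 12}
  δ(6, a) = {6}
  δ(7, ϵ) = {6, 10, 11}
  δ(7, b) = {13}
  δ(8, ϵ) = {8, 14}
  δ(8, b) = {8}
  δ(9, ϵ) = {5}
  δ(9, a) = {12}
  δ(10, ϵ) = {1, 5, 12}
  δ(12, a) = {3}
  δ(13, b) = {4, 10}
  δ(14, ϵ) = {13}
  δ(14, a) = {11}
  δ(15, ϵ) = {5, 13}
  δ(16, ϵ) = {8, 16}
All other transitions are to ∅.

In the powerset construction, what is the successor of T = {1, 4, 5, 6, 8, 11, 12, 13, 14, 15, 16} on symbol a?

6 on a → {6}.
12 on a → {3}.
14 on a → {11}.
No a-transition from 1, 4, 5, 8, 11, 13, 15, 16.
Union after reading a: {3, 6, 11}.
Now take the ϵ-closure:
From 6 via ϵ: add 1, 12.
From 1 via ϵ: add 15.
From 15 via ϵ: add 5, 13.
From 5 via ϵ: add 4.
From 4 via ϵ: add 16.
From 16 via ϵ: add 8.
From 8 via ϵ: add 14.
No new states can be added; the closed set is {1, 3, 4, 5, 6, 8, 11, 12, 13, 14, 15, 16}.

{1, 3, 4, 5, 6, 8, 11, 12, 13, 14, 15, 16}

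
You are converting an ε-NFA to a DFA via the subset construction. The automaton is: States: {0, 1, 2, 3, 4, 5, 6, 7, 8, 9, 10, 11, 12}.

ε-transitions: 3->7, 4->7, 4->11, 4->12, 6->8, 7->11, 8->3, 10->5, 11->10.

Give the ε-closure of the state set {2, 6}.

Start with {2, 6}.
From 6 via ε: add 8.
From 8 via ε: add 3.
From 3 via ε: add 7.
From 7 via ε: add 11.
From 11 via ε: add 10.
From 10 via ε: add 5.
No new states can be added; the closed set is {2, 3, 5, 6, 7, 8, 10, 11}.

{2, 3, 5, 6, 7, 8, 10, 11}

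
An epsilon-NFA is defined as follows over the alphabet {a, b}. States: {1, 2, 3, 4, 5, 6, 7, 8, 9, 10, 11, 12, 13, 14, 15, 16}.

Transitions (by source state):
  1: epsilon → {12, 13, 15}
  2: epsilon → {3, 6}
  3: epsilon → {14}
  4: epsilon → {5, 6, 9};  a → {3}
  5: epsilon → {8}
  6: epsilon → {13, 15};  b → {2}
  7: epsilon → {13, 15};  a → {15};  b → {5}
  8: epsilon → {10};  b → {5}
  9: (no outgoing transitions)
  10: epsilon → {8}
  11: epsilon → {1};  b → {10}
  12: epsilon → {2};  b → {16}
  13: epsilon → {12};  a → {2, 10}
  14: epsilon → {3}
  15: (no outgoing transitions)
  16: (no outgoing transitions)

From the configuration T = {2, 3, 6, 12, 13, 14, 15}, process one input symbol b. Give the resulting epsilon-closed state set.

6 on b → {2}.
12 on b → {16}.
No b-transition from 2, 3, 13, 14, 15.
Union after reading b: {2, 16}.
Now take the epsilon-closure:
From 2 via epsilon: add 3, 6.
From 3 via epsilon: add 14.
From 6 via epsilon: add 13, 15.
From 13 via epsilon: add 12.
No new states can be added; the closed set is {2, 3, 6, 12, 13, 14, 15, 16}.

{2, 3, 6, 12, 13, 14, 15, 16}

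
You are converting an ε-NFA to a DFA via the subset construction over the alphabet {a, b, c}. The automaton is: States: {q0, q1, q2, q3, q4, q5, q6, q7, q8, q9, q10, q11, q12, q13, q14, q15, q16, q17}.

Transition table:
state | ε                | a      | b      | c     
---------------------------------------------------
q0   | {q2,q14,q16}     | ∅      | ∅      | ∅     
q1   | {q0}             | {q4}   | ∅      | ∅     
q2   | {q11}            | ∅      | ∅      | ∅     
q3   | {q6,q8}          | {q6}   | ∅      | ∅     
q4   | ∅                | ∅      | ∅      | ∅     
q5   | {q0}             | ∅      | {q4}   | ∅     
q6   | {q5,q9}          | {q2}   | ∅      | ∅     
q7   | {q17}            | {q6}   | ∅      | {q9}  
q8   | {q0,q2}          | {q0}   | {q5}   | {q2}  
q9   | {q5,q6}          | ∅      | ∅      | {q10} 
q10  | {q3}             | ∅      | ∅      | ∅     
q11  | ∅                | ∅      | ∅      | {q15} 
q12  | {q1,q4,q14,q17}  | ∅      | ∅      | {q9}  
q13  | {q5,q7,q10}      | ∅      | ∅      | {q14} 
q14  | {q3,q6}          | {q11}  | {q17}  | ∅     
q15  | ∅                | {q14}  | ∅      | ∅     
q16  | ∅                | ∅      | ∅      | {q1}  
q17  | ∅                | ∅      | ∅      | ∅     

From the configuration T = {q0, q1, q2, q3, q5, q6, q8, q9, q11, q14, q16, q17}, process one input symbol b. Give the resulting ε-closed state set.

q5 on b → {q4}.
q8 on b → {q5}.
q14 on b → {q17}.
No b-transition from q0, q1, q2, q3, q6, q9, q11, q16, q17.
Union after reading b: {q4, q5, q17}.
Now take the ε-closure:
From q5 via ε: add q0.
From q0 via ε: add q2, q14, q16.
From q2 via ε: add q11.
From q14 via ε: add q3, q6.
From q3 via ε: add q8.
From q6 via ε: add q9.
No new states can be added; the closed set is {q0, q2, q3, q4, q5, q6, q8, q9, q11, q14, q16, q17}.

{q0, q2, q3, q4, q5, q6, q8, q9, q11, q14, q16, q17}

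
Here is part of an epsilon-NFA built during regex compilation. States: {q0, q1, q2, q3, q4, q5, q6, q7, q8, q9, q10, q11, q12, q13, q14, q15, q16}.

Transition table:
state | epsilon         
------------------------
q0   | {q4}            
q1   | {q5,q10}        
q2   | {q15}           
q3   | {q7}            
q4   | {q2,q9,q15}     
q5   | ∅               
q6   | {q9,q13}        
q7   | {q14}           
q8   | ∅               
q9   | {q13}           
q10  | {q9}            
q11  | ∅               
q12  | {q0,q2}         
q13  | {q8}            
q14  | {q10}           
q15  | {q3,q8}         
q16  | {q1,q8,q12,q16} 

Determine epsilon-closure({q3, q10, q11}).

{q3, q7, q8, q9, q10, q11, q13, q14}

Start with {q3, q10, q11}.
From q3 via epsilon: add q7.
From q10 via epsilon: add q9.
From q7 via epsilon: add q14.
From q9 via epsilon: add q13.
From q13 via epsilon: add q8.
No new states can be added; the closed set is {q3, q7, q8, q9, q10, q11, q13, q14}.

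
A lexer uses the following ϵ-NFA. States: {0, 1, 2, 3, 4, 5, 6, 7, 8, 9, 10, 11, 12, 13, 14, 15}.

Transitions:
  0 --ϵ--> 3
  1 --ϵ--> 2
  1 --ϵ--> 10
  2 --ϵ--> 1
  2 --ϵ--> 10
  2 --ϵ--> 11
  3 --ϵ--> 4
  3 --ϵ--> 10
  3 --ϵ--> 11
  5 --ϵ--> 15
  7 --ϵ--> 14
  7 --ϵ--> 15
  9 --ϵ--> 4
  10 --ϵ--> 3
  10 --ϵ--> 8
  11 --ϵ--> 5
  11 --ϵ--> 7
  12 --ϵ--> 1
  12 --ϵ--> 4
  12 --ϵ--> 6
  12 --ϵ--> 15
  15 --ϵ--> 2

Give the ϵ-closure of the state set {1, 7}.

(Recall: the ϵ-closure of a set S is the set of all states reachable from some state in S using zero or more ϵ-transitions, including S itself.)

Start with {1, 7}.
From 1 via ϵ: add 2, 10.
From 7 via ϵ: add 14, 15.
From 2 via ϵ: add 11.
From 10 via ϵ: add 3, 8.
From 3 via ϵ: add 4.
From 11 via ϵ: add 5.
No new states can be added; the closed set is {1, 2, 3, 4, 5, 7, 8, 10, 11, 14, 15}.

{1, 2, 3, 4, 5, 7, 8, 10, 11, 14, 15}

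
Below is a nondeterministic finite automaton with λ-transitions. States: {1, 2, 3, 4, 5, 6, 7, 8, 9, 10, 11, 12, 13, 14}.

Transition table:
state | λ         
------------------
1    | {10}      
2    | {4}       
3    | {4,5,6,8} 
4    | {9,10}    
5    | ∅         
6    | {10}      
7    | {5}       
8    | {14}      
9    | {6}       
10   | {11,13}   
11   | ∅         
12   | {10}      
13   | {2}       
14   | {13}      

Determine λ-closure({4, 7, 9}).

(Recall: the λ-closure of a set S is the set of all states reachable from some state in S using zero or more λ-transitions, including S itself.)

Start with {4, 7, 9}.
From 4 via λ: add 10.
From 7 via λ: add 5.
From 9 via λ: add 6.
From 10 via λ: add 11, 13.
From 13 via λ: add 2.
No new states can be added; the closed set is {2, 4, 5, 6, 7, 9, 10, 11, 13}.

{2, 4, 5, 6, 7, 9, 10, 11, 13}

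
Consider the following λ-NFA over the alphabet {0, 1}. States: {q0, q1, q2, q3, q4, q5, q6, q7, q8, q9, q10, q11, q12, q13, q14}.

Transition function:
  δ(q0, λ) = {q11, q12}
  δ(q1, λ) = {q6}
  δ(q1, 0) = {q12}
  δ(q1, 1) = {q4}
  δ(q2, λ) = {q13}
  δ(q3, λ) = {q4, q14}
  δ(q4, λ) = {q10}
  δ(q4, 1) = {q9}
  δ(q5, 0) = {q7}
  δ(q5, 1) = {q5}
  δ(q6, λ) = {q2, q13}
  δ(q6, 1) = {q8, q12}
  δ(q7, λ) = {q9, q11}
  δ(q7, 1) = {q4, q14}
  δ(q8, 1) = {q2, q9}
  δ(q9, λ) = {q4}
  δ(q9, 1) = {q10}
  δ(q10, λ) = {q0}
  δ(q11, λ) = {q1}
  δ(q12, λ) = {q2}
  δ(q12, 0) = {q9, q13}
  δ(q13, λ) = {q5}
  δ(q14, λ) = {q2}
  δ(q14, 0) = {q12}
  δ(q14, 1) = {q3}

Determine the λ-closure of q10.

Start with {q10}.
From q10 via λ: add q0.
From q0 via λ: add q11, q12.
From q11 via λ: add q1.
From q12 via λ: add q2.
From q1 via λ: add q6.
From q2 via λ: add q13.
From q13 via λ: add q5.
No new states can be added; the closed set is {q0, q1, q2, q5, q6, q10, q11, q12, q13}.

{q0, q1, q2, q5, q6, q10, q11, q12, q13}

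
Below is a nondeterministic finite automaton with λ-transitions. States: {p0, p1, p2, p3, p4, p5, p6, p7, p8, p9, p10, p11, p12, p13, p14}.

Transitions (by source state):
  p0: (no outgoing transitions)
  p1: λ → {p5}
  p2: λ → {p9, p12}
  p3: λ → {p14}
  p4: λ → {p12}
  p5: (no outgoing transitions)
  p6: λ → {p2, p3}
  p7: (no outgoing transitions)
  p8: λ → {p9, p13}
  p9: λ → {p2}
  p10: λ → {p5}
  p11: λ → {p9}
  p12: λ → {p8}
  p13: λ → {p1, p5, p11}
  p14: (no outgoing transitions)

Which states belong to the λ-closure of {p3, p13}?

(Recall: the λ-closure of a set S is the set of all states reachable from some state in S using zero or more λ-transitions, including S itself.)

{p1, p2, p3, p5, p8, p9, p11, p12, p13, p14}

Start with {p3, p13}.
From p3 via λ: add p14.
From p13 via λ: add p1, p5, p11.
From p11 via λ: add p9.
From p9 via λ: add p2.
From p2 via λ: add p12.
From p12 via λ: add p8.
No new states can be added; the closed set is {p1, p2, p3, p5, p8, p9, p11, p12, p13, p14}.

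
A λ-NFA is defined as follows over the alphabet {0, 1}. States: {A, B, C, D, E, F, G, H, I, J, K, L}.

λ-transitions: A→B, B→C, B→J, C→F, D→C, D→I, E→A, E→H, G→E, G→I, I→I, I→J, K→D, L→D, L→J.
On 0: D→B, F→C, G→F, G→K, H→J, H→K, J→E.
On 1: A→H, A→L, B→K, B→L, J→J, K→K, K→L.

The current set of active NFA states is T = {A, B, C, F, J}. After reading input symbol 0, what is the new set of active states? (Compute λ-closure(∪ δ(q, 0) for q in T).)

{A, B, C, E, F, H, J}

F on 0 → {C}.
J on 0 → {E}.
No 0-transition from A, B, C.
Union after reading 0: {C, E}.
Now take the λ-closure:
From C via λ: add F.
From E via λ: add A, H.
From A via λ: add B.
From B via λ: add J.
No new states can be added; the closed set is {A, B, C, E, F, H, J}.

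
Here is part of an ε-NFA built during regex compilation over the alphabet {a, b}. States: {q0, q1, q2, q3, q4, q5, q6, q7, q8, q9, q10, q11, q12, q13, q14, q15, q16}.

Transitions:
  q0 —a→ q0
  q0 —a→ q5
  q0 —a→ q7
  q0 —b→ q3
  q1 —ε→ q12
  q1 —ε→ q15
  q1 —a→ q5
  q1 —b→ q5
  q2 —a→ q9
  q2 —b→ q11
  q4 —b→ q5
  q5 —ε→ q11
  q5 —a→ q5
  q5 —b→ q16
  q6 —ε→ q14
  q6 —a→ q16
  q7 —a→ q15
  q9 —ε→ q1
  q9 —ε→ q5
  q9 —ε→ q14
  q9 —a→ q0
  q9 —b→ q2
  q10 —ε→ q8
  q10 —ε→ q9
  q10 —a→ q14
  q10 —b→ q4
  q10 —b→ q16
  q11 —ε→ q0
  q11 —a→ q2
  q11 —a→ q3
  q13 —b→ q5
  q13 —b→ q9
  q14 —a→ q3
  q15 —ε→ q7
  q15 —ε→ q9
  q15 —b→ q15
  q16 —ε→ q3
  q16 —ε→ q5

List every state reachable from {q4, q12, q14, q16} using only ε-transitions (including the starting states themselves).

Start with {q4, q12, q14, q16}.
From q16 via ε: add q3, q5.
From q5 via ε: add q11.
From q11 via ε: add q0.
No new states can be added; the closed set is {q0, q3, q4, q5, q11, q12, q14, q16}.

{q0, q3, q4, q5, q11, q12, q14, q16}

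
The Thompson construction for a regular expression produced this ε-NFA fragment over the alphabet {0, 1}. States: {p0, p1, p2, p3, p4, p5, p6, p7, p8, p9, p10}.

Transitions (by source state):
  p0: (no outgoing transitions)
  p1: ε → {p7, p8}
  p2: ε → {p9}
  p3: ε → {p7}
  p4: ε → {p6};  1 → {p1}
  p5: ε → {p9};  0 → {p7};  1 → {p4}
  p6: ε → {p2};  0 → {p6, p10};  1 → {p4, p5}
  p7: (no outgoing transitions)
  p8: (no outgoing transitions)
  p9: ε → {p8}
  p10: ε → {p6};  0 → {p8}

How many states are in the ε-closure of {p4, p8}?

Start with {p4, p8}.
From p4 via ε: add p6.
From p6 via ε: add p2.
From p2 via ε: add p9.
ε-closure = {p2, p4, p6, p8, p9}, which has 5 states.

5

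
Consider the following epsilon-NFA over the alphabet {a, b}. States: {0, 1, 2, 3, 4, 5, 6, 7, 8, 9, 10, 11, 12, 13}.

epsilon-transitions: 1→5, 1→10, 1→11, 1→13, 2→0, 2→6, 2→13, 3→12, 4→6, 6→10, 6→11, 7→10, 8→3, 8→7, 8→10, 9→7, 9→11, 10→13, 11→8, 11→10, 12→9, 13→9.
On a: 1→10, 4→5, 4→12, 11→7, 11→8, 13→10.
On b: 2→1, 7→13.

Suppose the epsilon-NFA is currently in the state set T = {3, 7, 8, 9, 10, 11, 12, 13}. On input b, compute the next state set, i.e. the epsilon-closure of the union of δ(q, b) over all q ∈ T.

{3, 7, 8, 9, 10, 11, 12, 13}

7 on b → {13}.
No b-transition from 3, 8, 9, 10, 11, 12, 13.
Union after reading b: {13}.
Now take the epsilon-closure:
From 13 via epsilon: add 9.
From 9 via epsilon: add 7, 11.
From 7 via epsilon: add 10.
From 11 via epsilon: add 8.
From 8 via epsilon: add 3.
From 3 via epsilon: add 12.
No new states can be added; the closed set is {3, 7, 8, 9, 10, 11, 12, 13}.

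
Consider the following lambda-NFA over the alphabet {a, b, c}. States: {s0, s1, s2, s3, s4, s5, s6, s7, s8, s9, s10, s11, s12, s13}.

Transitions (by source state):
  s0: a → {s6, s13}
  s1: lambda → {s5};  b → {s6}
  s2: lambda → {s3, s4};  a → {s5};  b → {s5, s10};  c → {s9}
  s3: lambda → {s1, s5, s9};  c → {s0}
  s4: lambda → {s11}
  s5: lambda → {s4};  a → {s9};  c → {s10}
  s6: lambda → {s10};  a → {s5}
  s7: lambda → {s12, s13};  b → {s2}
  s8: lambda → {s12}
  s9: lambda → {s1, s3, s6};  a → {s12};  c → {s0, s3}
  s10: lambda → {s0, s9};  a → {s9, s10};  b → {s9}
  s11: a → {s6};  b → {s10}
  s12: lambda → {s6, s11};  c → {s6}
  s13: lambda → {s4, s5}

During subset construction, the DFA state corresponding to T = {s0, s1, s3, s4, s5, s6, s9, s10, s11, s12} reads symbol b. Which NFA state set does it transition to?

{s0, s1, s3, s4, s5, s6, s9, s10, s11}

s1 on b → {s6}.
s10 on b → {s9}.
s11 on b → {s10}.
No b-transition from s0, s3, s4, s5, s6, s9, s12.
Union after reading b: {s6, s9, s10}.
Now take the lambda-closure:
From s9 via lambda: add s1, s3.
From s10 via lambda: add s0.
From s1 via lambda: add s5.
From s5 via lambda: add s4.
From s4 via lambda: add s11.
No new states can be added; the closed set is {s0, s1, s3, s4, s5, s6, s9, s10, s11}.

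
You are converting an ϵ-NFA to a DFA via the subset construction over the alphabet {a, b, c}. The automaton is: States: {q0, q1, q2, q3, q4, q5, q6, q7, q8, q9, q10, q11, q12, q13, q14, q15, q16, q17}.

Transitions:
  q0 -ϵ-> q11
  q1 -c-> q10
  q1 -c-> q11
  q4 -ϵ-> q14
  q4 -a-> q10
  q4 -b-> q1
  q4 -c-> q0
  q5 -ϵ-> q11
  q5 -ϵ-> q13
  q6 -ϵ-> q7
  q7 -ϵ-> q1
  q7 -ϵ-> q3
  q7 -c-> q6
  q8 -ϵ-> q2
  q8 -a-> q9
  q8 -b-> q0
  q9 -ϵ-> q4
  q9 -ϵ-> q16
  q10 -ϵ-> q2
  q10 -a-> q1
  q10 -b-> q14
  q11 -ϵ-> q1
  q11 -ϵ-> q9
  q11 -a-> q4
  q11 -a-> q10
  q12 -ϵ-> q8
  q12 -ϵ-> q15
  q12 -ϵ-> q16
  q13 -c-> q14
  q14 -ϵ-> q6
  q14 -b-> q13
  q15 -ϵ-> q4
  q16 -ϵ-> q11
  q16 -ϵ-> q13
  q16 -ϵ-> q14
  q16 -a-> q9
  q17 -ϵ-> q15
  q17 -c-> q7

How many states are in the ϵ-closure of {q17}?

8

Start with {q17}.
From q17 via ϵ: add q15.
From q15 via ϵ: add q4.
From q4 via ϵ: add q14.
From q14 via ϵ: add q6.
From q6 via ϵ: add q7.
From q7 via ϵ: add q1, q3.
ϵ-closure = {q1, q3, q4, q6, q7, q14, q15, q17}, which has 8 states.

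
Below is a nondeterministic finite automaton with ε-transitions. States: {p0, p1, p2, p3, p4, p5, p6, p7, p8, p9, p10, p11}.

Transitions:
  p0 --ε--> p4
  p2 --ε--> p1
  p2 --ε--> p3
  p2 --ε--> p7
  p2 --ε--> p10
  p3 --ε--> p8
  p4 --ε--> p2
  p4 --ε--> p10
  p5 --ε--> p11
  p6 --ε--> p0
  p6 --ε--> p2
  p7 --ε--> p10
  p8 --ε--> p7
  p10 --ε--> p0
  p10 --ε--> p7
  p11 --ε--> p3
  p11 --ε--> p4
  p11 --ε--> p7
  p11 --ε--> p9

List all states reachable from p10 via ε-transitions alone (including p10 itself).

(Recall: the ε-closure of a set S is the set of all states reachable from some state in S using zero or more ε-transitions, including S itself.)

Start with {p10}.
From p10 via ε: add p0, p7.
From p0 via ε: add p4.
From p4 via ε: add p2.
From p2 via ε: add p1, p3.
From p3 via ε: add p8.
No new states can be added; the closed set is {p0, p1, p2, p3, p4, p7, p8, p10}.

{p0, p1, p2, p3, p4, p7, p8, p10}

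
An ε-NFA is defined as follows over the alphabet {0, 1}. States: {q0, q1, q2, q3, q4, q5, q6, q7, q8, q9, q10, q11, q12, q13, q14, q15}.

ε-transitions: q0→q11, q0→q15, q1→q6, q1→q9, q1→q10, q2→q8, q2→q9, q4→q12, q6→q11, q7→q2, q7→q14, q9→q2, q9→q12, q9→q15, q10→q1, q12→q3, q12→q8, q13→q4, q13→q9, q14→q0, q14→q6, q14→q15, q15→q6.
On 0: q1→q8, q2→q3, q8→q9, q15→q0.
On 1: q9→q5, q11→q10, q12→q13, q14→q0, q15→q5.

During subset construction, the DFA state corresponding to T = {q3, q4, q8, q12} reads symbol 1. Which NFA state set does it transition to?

{q2, q3, q4, q6, q8, q9, q11, q12, q13, q15}

q12 on 1 → {q13}.
No 1-transition from q3, q4, q8.
Union after reading 1: {q13}.
Now take the ε-closure:
From q13 via ε: add q4, q9.
From q4 via ε: add q12.
From q9 via ε: add q2, q15.
From q2 via ε: add q8.
From q12 via ε: add q3.
From q15 via ε: add q6.
From q6 via ε: add q11.
No new states can be added; the closed set is {q2, q3, q4, q6, q8, q9, q11, q12, q13, q15}.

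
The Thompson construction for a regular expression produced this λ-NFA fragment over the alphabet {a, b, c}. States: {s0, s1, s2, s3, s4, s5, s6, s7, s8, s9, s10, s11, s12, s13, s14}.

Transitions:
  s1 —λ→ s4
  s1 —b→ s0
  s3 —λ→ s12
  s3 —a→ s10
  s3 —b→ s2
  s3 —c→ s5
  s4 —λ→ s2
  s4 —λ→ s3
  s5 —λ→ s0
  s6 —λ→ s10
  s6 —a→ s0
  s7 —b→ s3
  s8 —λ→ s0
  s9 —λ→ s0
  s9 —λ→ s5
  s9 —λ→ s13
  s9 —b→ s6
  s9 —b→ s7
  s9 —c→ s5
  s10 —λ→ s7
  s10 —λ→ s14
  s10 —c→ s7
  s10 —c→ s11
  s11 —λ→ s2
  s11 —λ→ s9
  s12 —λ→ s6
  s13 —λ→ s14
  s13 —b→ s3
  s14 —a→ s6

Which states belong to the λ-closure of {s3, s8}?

Start with {s3, s8}.
From s3 via λ: add s12.
From s8 via λ: add s0.
From s12 via λ: add s6.
From s6 via λ: add s10.
From s10 via λ: add s7, s14.
No new states can be added; the closed set is {s0, s3, s6, s7, s8, s10, s12, s14}.

{s0, s3, s6, s7, s8, s10, s12, s14}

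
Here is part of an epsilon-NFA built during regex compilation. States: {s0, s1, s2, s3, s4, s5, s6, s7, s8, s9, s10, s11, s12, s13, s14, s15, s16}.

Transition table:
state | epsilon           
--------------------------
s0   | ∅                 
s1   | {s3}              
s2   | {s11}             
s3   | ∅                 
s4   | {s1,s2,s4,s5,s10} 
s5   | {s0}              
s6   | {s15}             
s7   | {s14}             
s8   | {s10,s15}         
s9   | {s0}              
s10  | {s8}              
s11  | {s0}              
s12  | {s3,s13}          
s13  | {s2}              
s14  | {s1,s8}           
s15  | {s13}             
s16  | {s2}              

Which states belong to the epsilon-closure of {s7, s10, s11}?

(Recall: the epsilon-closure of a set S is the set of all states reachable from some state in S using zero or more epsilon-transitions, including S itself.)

Start with {s7, s10, s11}.
From s7 via epsilon: add s14.
From s10 via epsilon: add s8.
From s11 via epsilon: add s0.
From s8 via epsilon: add s15.
From s14 via epsilon: add s1.
From s1 via epsilon: add s3.
From s15 via epsilon: add s13.
From s13 via epsilon: add s2.
No new states can be added; the closed set is {s0, s1, s2, s3, s7, s8, s10, s11, s13, s14, s15}.

{s0, s1, s2, s3, s7, s8, s10, s11, s13, s14, s15}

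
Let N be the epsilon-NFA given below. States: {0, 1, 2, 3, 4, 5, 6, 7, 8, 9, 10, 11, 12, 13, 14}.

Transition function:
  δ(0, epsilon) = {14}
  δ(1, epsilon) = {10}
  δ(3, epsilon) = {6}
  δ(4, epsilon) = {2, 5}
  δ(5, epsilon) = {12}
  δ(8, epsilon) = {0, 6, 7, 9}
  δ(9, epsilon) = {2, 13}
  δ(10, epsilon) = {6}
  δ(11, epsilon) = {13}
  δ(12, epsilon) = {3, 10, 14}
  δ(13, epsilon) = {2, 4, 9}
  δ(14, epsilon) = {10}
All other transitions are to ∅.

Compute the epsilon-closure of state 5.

{3, 5, 6, 10, 12, 14}

Start with {5}.
From 5 via epsilon: add 12.
From 12 via epsilon: add 3, 10, 14.
From 3 via epsilon: add 6.
No new states can be added; the closed set is {3, 5, 6, 10, 12, 14}.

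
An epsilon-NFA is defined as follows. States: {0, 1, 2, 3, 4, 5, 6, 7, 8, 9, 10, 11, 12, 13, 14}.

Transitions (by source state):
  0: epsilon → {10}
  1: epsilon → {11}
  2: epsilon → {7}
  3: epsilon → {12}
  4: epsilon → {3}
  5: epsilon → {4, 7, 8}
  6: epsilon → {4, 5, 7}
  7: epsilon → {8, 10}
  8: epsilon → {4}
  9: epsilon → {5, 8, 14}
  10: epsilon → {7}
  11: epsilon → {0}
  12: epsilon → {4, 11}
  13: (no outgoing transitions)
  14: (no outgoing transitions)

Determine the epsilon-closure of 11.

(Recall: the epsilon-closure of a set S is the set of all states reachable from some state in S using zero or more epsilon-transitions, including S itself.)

Start with {11}.
From 11 via epsilon: add 0.
From 0 via epsilon: add 10.
From 10 via epsilon: add 7.
From 7 via epsilon: add 8.
From 8 via epsilon: add 4.
From 4 via epsilon: add 3.
From 3 via epsilon: add 12.
No new states can be added; the closed set is {0, 3, 4, 7, 8, 10, 11, 12}.

{0, 3, 4, 7, 8, 10, 11, 12}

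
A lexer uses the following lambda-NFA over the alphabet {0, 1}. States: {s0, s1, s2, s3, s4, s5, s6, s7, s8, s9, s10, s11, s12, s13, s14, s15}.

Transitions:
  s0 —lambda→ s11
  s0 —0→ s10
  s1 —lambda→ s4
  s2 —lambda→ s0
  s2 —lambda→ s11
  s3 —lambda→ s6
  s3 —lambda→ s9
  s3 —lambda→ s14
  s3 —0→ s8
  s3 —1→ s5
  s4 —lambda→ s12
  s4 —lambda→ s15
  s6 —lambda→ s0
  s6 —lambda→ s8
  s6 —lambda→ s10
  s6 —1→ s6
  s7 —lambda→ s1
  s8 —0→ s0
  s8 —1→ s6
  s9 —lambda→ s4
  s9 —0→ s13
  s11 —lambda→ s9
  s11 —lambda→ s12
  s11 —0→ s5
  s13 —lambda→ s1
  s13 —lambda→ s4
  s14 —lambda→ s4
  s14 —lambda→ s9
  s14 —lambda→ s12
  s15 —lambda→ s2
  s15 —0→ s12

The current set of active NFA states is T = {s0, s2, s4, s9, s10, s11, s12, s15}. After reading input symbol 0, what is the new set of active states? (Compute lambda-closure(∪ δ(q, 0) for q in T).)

{s0, s1, s2, s4, s5, s9, s10, s11, s12, s13, s15}

s0 on 0 → {s10}.
s9 on 0 → {s13}.
s11 on 0 → {s5}.
s15 on 0 → {s12}.
No 0-transition from s2, s4, s10, s12.
Union after reading 0: {s5, s10, s12, s13}.
Now take the lambda-closure:
From s13 via lambda: add s1, s4.
From s4 via lambda: add s15.
From s15 via lambda: add s2.
From s2 via lambda: add s0, s11.
From s11 via lambda: add s9.
No new states can be added; the closed set is {s0, s1, s2, s4, s5, s9, s10, s11, s12, s13, s15}.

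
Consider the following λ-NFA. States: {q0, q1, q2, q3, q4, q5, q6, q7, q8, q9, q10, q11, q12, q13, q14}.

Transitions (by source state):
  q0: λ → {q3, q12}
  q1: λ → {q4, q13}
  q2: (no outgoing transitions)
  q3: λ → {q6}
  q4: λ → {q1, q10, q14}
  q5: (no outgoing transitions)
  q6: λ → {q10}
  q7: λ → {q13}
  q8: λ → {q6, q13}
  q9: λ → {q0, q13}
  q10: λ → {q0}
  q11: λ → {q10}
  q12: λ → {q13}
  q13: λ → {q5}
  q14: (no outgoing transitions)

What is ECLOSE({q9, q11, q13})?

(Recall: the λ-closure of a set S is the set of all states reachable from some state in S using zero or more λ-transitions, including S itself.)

Start with {q9, q11, q13}.
From q9 via λ: add q0.
From q11 via λ: add q10.
From q13 via λ: add q5.
From q0 via λ: add q3, q12.
From q3 via λ: add q6.
No new states can be added; the closed set is {q0, q3, q5, q6, q9, q10, q11, q12, q13}.

{q0, q3, q5, q6, q9, q10, q11, q12, q13}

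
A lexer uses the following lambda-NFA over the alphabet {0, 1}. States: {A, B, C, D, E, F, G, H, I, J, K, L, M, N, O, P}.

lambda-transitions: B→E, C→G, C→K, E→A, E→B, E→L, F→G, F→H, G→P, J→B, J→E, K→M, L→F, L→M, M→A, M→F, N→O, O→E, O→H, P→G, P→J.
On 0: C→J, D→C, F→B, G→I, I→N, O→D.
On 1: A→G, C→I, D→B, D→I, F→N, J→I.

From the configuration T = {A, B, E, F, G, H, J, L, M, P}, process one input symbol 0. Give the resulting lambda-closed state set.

F on 0 → {B}.
G on 0 → {I}.
No 0-transition from A, B, E, H, J, L, M, P.
Union after reading 0: {B, I}.
Now take the lambda-closure:
From B via lambda: add E.
From E via lambda: add A, L.
From L via lambda: add F, M.
From F via lambda: add G, H.
From G via lambda: add P.
From P via lambda: add J.
No new states can be added; the closed set is {A, B, E, F, G, H, I, J, L, M, P}.

{A, B, E, F, G, H, I, J, L, M, P}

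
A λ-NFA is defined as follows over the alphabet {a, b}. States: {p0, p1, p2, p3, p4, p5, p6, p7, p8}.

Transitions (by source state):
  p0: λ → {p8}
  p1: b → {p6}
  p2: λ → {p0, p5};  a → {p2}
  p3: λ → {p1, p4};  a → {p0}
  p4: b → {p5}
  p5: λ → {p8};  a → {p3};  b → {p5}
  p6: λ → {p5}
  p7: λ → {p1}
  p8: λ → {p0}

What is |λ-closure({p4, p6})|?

5

Start with {p4, p6}.
From p6 via λ: add p5.
From p5 via λ: add p8.
From p8 via λ: add p0.
λ-closure = {p0, p4, p5, p6, p8}, which has 5 states.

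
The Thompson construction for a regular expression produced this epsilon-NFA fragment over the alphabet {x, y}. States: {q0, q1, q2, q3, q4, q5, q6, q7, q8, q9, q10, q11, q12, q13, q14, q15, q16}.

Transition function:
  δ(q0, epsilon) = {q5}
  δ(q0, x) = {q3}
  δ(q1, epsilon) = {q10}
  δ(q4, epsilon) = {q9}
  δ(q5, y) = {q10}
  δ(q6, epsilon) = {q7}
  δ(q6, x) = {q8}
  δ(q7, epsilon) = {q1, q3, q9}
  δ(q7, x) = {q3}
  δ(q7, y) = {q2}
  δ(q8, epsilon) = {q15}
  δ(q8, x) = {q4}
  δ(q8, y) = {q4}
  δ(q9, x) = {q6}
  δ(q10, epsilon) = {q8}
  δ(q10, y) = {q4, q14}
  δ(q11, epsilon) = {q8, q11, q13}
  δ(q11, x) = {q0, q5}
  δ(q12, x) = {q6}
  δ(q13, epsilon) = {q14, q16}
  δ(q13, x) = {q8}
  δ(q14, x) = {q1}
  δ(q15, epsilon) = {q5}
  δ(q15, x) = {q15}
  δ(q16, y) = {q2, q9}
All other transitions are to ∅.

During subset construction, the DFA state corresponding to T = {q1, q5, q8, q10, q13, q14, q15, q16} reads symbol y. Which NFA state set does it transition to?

{q2, q4, q5, q8, q9, q10, q14, q15}

q5 on y → {q10}.
q8 on y → {q4}.
q10 on y → {q4, q14}.
q16 on y → {q2, q9}.
No y-transition from q1, q13, q14, q15.
Union after reading y: {q2, q4, q9, q10, q14}.
Now take the epsilon-closure:
From q10 via epsilon: add q8.
From q8 via epsilon: add q15.
From q15 via epsilon: add q5.
No new states can be added; the closed set is {q2, q4, q5, q8, q9, q10, q14, q15}.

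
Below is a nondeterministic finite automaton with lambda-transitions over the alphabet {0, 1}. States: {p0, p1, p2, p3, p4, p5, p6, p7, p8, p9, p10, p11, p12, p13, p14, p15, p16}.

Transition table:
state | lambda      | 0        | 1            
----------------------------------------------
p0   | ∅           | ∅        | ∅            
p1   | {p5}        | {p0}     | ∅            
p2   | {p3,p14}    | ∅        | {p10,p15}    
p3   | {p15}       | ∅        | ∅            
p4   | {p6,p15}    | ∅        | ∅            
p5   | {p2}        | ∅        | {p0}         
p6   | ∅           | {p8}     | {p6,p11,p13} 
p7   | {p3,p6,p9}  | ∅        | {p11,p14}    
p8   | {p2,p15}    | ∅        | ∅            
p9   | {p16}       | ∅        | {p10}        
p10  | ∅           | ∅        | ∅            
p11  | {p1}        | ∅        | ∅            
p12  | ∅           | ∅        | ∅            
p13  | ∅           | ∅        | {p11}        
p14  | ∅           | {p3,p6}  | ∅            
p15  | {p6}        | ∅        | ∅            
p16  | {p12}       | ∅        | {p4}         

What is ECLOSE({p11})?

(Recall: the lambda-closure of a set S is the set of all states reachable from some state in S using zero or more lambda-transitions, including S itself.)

{p1, p2, p3, p5, p6, p11, p14, p15}

Start with {p11}.
From p11 via lambda: add p1.
From p1 via lambda: add p5.
From p5 via lambda: add p2.
From p2 via lambda: add p3, p14.
From p3 via lambda: add p15.
From p15 via lambda: add p6.
No new states can be added; the closed set is {p1, p2, p3, p5, p6, p11, p14, p15}.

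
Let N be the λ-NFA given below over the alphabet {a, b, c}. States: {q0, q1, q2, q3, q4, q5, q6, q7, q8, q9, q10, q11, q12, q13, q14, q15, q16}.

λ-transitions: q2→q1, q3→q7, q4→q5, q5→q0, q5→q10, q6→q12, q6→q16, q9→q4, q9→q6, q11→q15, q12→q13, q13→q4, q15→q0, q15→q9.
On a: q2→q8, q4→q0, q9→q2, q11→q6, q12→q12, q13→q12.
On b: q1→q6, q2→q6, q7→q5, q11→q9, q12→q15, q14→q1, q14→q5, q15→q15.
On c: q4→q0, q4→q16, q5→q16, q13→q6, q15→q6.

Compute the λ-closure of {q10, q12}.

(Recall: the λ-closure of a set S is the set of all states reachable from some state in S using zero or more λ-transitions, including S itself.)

Start with {q10, q12}.
From q12 via λ: add q13.
From q13 via λ: add q4.
From q4 via λ: add q5.
From q5 via λ: add q0.
No new states can be added; the closed set is {q0, q4, q5, q10, q12, q13}.

{q0, q4, q5, q10, q12, q13}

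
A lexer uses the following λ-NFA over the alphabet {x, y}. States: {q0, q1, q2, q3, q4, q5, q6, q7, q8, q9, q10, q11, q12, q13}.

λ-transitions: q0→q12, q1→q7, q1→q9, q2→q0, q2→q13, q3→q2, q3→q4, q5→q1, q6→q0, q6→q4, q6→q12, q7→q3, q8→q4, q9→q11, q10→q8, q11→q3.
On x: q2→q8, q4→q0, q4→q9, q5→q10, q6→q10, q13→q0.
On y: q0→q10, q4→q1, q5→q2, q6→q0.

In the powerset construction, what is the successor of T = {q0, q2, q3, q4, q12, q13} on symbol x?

{q0, q2, q3, q4, q8, q9, q11, q12, q13}

q2 on x → {q8}.
q4 on x → {q0, q9}.
q13 on x → {q0}.
No x-transition from q0, q3, q12.
Union after reading x: {q0, q8, q9}.
Now take the λ-closure:
From q0 via λ: add q12.
From q8 via λ: add q4.
From q9 via λ: add q11.
From q11 via λ: add q3.
From q3 via λ: add q2.
From q2 via λ: add q13.
No new states can be added; the closed set is {q0, q2, q3, q4, q8, q9, q11, q12, q13}.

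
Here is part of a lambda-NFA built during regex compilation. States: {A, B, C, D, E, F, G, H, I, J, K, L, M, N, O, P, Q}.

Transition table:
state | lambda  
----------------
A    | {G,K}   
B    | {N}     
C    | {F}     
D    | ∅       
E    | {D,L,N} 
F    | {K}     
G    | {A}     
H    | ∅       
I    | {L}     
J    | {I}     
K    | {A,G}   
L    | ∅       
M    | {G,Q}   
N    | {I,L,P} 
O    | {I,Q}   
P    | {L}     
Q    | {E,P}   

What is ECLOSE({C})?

{A, C, F, G, K}

Start with {C}.
From C via lambda: add F.
From F via lambda: add K.
From K via lambda: add A, G.
No new states can be added; the closed set is {A, C, F, G, K}.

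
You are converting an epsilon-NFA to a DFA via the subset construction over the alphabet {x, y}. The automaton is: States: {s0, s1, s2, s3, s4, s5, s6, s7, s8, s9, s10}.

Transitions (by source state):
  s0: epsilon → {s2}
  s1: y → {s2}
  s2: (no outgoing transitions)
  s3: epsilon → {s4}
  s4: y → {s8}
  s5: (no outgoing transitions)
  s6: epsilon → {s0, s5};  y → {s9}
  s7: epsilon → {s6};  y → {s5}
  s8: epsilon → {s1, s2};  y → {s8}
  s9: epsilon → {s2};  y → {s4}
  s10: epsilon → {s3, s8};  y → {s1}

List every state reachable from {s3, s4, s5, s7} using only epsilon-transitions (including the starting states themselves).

{s0, s2, s3, s4, s5, s6, s7}

Start with {s3, s4, s5, s7}.
From s7 via epsilon: add s6.
From s6 via epsilon: add s0.
From s0 via epsilon: add s2.
No new states can be added; the closed set is {s0, s2, s3, s4, s5, s6, s7}.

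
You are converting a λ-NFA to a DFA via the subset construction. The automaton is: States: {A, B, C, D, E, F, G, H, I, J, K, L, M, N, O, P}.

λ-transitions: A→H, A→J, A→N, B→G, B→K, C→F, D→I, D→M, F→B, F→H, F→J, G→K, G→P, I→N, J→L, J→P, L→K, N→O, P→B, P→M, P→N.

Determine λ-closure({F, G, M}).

{B, F, G, H, J, K, L, M, N, O, P}

Start with {F, G, M}.
From F via λ: add B, H, J.
From G via λ: add K, P.
From J via λ: add L.
From P via λ: add N.
From N via λ: add O.
No new states can be added; the closed set is {B, F, G, H, J, K, L, M, N, O, P}.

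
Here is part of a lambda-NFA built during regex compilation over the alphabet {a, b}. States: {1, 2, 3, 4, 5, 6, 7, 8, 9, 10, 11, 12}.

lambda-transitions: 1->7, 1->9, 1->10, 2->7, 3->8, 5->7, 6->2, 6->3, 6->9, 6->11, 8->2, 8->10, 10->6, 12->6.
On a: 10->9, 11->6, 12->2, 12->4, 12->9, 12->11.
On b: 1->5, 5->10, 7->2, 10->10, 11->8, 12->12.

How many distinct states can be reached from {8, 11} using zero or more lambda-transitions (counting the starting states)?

8

Start with {8, 11}.
From 8 via lambda: add 2, 10.
From 2 via lambda: add 7.
From 10 via lambda: add 6.
From 6 via lambda: add 3, 9.
lambda-closure = {2, 3, 6, 7, 8, 9, 10, 11}, which has 8 states.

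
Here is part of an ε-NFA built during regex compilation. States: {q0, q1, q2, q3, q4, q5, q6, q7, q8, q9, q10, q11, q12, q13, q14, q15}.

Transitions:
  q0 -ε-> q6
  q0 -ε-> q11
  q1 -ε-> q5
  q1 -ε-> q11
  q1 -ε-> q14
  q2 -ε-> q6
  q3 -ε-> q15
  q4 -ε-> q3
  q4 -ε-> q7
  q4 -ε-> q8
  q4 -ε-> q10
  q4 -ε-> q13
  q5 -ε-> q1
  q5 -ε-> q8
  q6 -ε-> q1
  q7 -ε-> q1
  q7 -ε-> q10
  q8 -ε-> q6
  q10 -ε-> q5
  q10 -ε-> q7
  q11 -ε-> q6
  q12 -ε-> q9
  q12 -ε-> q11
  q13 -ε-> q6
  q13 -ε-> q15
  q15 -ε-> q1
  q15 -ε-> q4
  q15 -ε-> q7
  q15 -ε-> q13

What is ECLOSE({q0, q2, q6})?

{q0, q1, q2, q5, q6, q8, q11, q14}

Start with {q0, q2, q6}.
From q0 via ε: add q11.
From q6 via ε: add q1.
From q1 via ε: add q5, q14.
From q5 via ε: add q8.
No new states can be added; the closed set is {q0, q1, q2, q5, q6, q8, q11, q14}.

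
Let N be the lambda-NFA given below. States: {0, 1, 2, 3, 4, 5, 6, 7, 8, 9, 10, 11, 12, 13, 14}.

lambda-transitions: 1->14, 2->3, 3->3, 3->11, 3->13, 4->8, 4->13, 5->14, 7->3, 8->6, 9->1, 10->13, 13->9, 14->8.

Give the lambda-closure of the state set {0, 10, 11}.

Start with {0, 10, 11}.
From 10 via lambda: add 13.
From 13 via lambda: add 9.
From 9 via lambda: add 1.
From 1 via lambda: add 14.
From 14 via lambda: add 8.
From 8 via lambda: add 6.
No new states can be added; the closed set is {0, 1, 6, 8, 9, 10, 11, 13, 14}.

{0, 1, 6, 8, 9, 10, 11, 13, 14}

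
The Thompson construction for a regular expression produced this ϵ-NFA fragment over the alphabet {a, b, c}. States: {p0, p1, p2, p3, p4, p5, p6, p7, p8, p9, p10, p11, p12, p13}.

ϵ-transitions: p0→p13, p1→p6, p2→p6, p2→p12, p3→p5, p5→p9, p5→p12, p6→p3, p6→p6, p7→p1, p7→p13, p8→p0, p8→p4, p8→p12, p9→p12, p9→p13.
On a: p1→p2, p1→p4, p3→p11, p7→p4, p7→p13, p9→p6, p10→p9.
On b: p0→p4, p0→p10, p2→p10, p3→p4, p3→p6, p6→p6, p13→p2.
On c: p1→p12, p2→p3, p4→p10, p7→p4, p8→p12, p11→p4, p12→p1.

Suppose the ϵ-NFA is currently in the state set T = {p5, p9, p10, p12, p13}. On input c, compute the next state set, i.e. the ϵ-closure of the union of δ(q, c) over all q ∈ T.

{p1, p3, p5, p6, p9, p12, p13}

p12 on c → {p1}.
No c-transition from p5, p9, p10, p13.
Union after reading c: {p1}.
Now take the ϵ-closure:
From p1 via ϵ: add p6.
From p6 via ϵ: add p3.
From p3 via ϵ: add p5.
From p5 via ϵ: add p9, p12.
From p9 via ϵ: add p13.
No new states can be added; the closed set is {p1, p3, p5, p6, p9, p12, p13}.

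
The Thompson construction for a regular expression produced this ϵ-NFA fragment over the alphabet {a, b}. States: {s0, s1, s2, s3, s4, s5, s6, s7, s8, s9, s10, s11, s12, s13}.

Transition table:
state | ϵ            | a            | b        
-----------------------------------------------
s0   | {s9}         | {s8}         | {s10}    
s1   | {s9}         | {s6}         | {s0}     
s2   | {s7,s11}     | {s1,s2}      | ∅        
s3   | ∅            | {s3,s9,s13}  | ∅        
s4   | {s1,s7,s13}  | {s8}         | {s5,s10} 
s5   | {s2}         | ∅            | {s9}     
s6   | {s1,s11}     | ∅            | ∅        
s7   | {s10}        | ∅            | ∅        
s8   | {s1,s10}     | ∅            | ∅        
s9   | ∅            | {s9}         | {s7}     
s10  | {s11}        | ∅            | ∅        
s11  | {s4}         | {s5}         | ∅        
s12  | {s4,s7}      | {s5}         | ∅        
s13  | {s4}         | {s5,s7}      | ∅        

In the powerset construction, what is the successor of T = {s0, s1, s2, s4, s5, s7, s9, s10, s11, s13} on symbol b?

s0 on b → {s10}.
s1 on b → {s0}.
s4 on b → {s5, s10}.
s5 on b → {s9}.
s9 on b → {s7}.
No b-transition from s2, s7, s10, s11, s13.
Union after reading b: {s0, s5, s7, s9, s10}.
Now take the ϵ-closure:
From s5 via ϵ: add s2.
From s10 via ϵ: add s11.
From s11 via ϵ: add s4.
From s4 via ϵ: add s1, s13.
No new states can be added; the closed set is {s0, s1, s2, s4, s5, s7, s9, s10, s11, s13}.

{s0, s1, s2, s4, s5, s7, s9, s10, s11, s13}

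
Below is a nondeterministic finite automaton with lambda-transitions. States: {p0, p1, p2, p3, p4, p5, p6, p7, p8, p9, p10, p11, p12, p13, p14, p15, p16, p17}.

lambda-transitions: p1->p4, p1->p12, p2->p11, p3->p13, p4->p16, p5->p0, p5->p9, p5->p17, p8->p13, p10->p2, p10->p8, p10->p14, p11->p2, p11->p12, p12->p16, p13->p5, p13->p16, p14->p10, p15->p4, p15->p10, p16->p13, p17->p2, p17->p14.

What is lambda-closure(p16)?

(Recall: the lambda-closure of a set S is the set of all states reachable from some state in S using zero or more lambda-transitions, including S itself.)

Start with {p16}.
From p16 via lambda: add p13.
From p13 via lambda: add p5.
From p5 via lambda: add p0, p9, p17.
From p17 via lambda: add p2, p14.
From p2 via lambda: add p11.
From p14 via lambda: add p10.
From p10 via lambda: add p8.
From p11 via lambda: add p12.
No new states can be added; the closed set is {p0, p2, p5, p8, p9, p10, p11, p12, p13, p14, p16, p17}.

{p0, p2, p5, p8, p9, p10, p11, p12, p13, p14, p16, p17}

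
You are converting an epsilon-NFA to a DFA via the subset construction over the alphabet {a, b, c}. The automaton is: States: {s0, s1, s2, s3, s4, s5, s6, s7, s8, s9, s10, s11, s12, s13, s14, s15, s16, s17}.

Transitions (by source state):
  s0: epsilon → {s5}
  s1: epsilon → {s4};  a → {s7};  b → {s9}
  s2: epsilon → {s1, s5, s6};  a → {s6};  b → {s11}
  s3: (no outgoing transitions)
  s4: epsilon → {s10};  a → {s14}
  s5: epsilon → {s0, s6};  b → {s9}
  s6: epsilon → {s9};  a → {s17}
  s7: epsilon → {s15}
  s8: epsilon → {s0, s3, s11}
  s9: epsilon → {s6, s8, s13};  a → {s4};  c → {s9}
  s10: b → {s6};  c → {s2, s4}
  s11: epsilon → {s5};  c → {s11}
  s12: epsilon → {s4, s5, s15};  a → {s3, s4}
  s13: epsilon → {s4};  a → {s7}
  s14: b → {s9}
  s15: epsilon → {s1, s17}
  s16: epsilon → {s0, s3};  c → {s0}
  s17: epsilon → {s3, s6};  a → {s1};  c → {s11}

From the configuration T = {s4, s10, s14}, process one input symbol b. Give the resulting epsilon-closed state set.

{s0, s3, s4, s5, s6, s8, s9, s10, s11, s13}

s10 on b → {s6}.
s14 on b → {s9}.
No b-transition from s4.
Union after reading b: {s6, s9}.
Now take the epsilon-closure:
From s9 via epsilon: add s8, s13.
From s8 via epsilon: add s0, s3, s11.
From s13 via epsilon: add s4.
From s0 via epsilon: add s5.
From s4 via epsilon: add s10.
No new states can be added; the closed set is {s0, s3, s4, s5, s6, s8, s9, s10, s11, s13}.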